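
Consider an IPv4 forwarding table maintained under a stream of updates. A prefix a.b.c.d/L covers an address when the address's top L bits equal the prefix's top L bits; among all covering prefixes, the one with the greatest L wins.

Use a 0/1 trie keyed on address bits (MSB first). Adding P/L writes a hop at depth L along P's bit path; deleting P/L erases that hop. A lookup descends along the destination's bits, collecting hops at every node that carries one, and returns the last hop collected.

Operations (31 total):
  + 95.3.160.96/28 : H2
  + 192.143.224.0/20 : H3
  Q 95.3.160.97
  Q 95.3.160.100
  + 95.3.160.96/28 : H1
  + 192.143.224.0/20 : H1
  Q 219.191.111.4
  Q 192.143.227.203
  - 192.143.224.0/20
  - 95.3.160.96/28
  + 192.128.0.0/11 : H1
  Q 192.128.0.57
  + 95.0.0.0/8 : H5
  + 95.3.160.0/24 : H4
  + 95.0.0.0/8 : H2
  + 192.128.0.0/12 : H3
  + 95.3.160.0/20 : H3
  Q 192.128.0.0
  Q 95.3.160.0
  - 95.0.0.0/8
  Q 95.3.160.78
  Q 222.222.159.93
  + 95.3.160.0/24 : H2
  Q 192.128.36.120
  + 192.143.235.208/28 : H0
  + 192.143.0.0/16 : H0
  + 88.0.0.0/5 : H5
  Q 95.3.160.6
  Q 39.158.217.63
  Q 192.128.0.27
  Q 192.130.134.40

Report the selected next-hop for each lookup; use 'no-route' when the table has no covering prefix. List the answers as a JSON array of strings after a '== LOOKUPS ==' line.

Process each operation:
  + 95.3.160.96/28 (H2) depth=28
  + 192.143.224.0/20 (H3) depth=20
  lookup 95.3.160.97: bits 0101111100000011101000000110 walk d0:-→d1:-→d2:-→d3:-→d4:-→d5:-→d6:-→d7:-→d8:-→d9:-→d10:-→d11:-→d12:-→d13:-→d14:-→d15:-→d16:-→d17:-→d18:-→d19:-→d20:-→d21:-→d22:-→d23:-→d24:-→d25:-→d26:-→d27:-→d28:H2 -> H2
  lookup 95.3.160.100: bits 0101111100000011101000000110 walk d0:-→d1:-→d2:-→d3:-→d4:-→d5:-→d6:-→d7:-→d8:-→d9:-→d10:-→d11:-→d12:-→d13:-→d14:-→d15:-→d16:-→d17:-→d18:-→d19:-→d20:-→d21:-→d22:-→d23:-→d24:-→d25:-→d26:-→d27:-→d28:H2 -> H2
  + 95.3.160.96/28 (H1) depth=28
  + 192.143.224.0/20 (H1) depth=20
  lookup 219.191.111.4: bits 110 walk d0:-→d1:-→d2:-→d3:- -> no-route
  lookup 192.143.227.203: bits 11000000100011111110 walk d0:-→d1:-→d2:-→d3:-→d4:-→d5:-→d6:-→d7:-→d8:-→d9:-→d10:-→d11:-→d12:-→d13:-→d14:-→d15:-→d16:-→d17:-→d18:-→d19:-→d20:H1 -> H1
  del 192.143.224.0/20 (clear depth 20)
  del 95.3.160.96/28 (clear depth 28)
  + 192.128.0.0/11 (H1) depth=11
  lookup 192.128.0.57: bits 110000001000 walk d0:-→d1:-→d2:-→d3:-→d4:-→d5:-→d6:-→d7:-→d8:-→d9:-→d10:-→d11:H1→d12:- -> H1
  + 95.0.0.0/8 (H5) depth=8
  + 95.3.160.0/24 (H4) depth=24
  + 95.0.0.0/8 (H2) depth=8
  + 192.128.0.0/12 (H3) depth=12
  + 95.3.160.0/20 (H3) depth=20
  lookup 192.128.0.0: bits 110000001000 walk d0:-→d1:-→d2:-→d3:-→d4:-→d5:-→d6:-→d7:-→d8:-→d9:-→d10:-→d11:H1→d12:H3 -> H3
  lookup 95.3.160.0: bits 0101111100000011101000000 walk d0:-→d1:-→d2:-→d3:-→d4:-→d5:-→d6:-→d7:-→d8:H2→d9:-→d10:-→d11:-→d12:-→d13:-→d14:-→d15:-→d16:-→d17:-→d18:-→d19:-→d20:H3→d21:-→d22:-→d23:-→d24:H4→d25:- -> H4
  del 95.0.0.0/8 (clear depth 8)
  lookup 95.3.160.78: bits 01011111000000111010000001 walk d0:-→d1:-→d2:-→d3:-→d4:-→d5:-→d6:-→d7:-→d8:-→d9:-→d10:-→d11:-→d12:-→d13:-→d14:-→d15:-→d16:-→d17:-→d18:-→d19:-→d20:H3→d21:-→d22:-→d23:-→d24:H4→d25:-→d26:- -> H4
  lookup 222.222.159.93: bits 110 walk d0:-→d1:-→d2:-→d3:- -> no-route
  + 95.3.160.0/24 (H2) depth=24
  lookup 192.128.36.120: bits 110000001000 walk d0:-→d1:-→d2:-→d3:-→d4:-→d5:-→d6:-→d7:-→d8:-→d9:-→d10:-→d11:H1→d12:H3 -> H3
  + 192.143.235.208/28 (H0) depth=28
  + 192.143.0.0/16 (H0) depth=16
  + 88.0.0.0/5 (H5) depth=5
  lookup 95.3.160.6: bits 0101111100000011101000000 walk d0:-→d1:-→d2:-→d3:-→d4:-→d5:H5→d6:-→d7:-→d8:-→d9:-→d10:-→d11:-→d12:-→d13:-→d14:-→d15:-→d16:-→d17:-→d18:-→d19:-→d20:H3→d21:-→d22:-→d23:-→d24:H2→d25:- -> H2
  lookup 39.158.217.63: bits 0 walk d0:-→d1:- -> no-route
  lookup 192.128.0.27: bits 110000001000 walk d0:-→d1:-→d2:-→d3:-→d4:-→d5:-→d6:-→d7:-→d8:-→d9:-→d10:-→d11:H1→d12:H3 -> H3
  lookup 192.130.134.40: bits 110000001000 walk d0:-→d1:-→d2:-→d3:-→d4:-→d5:-→d6:-→d7:-→d8:-→d9:-→d10:-→d11:H1→d12:H3 -> H3

== LOOKUPS ==
["H2","H2","no-route","H1","H1","H3","H4","H4","no-route","H3","H2","no-route","H3","H3"]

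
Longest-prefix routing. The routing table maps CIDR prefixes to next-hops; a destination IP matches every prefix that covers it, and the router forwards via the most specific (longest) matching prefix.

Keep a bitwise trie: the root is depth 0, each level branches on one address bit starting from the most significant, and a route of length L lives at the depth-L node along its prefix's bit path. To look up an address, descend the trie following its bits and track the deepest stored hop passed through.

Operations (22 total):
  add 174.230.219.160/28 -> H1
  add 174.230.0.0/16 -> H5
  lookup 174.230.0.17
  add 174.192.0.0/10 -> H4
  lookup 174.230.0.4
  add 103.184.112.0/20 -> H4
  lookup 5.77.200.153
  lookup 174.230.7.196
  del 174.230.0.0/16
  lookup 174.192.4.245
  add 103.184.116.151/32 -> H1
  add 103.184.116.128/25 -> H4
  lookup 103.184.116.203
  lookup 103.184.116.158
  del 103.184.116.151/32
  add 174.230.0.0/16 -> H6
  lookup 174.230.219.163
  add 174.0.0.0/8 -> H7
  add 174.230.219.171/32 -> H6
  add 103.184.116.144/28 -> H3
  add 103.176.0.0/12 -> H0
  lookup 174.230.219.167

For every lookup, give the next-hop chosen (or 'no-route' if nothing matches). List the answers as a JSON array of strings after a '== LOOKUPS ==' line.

Apply in order:
  add 174.230.219.160/28 -> H1 at depth 28
  add 174.230.0.0/16 -> H5 at depth 16
  Q 174.230.0.17: descend 1010111011100110 ; hops seen [H5] ; pick H5
  add 174.192.0.0/10 -> H4 at depth 10
  Q 174.230.0.4: descend 1010111011100110 ; hops seen [H4,H5] ; pick H5
  add 103.184.112.0/20 -> H4 at depth 20
  Q 5.77.200.153: descend 0 ; hops seen [∅] ; pick no-route
  Q 174.230.7.196: descend 1010111011100110 ; hops seen [H4,H5] ; pick H5
  - 174.230.0.0/16 clear@16
  Q 174.192.4.245: descend 1010111011 ; hops seen [H4] ; pick H4
  add 103.184.116.151/32 -> H1 at depth 32
  add 103.184.116.128/25 -> H4 at depth 25
  Q 103.184.116.203: descend 0110011110111000011101001 ; hops seen [H4,H4] ; pick H4
  Q 103.184.116.158: descend 0110011110111000011101001001 ; hops seen [H4,H4] ; pick H4
  - 103.184.116.151/32 clear@32
  add 174.230.0.0/16 -> H6 at depth 16
  Q 174.230.219.163: descend 1010111011100110110110111010 ; hops seen [H4,H6,H1] ; pick H1
  add 174.0.0.0/8 -> H7 at depth 8
  add 174.230.219.171/32 -> H6 at depth 32
  add 103.184.116.144/28 -> H3 at depth 28
  add 103.176.0.0/12 -> H0 at depth 12
  Q 174.230.219.167: descend 1010111011100110110110111010 ; hops seen [H7,H4,H6,H1] ; pick H1

== LOOKUPS ==
["H5","H5","no-route","H5","H4","H4","H4","H1","H1"]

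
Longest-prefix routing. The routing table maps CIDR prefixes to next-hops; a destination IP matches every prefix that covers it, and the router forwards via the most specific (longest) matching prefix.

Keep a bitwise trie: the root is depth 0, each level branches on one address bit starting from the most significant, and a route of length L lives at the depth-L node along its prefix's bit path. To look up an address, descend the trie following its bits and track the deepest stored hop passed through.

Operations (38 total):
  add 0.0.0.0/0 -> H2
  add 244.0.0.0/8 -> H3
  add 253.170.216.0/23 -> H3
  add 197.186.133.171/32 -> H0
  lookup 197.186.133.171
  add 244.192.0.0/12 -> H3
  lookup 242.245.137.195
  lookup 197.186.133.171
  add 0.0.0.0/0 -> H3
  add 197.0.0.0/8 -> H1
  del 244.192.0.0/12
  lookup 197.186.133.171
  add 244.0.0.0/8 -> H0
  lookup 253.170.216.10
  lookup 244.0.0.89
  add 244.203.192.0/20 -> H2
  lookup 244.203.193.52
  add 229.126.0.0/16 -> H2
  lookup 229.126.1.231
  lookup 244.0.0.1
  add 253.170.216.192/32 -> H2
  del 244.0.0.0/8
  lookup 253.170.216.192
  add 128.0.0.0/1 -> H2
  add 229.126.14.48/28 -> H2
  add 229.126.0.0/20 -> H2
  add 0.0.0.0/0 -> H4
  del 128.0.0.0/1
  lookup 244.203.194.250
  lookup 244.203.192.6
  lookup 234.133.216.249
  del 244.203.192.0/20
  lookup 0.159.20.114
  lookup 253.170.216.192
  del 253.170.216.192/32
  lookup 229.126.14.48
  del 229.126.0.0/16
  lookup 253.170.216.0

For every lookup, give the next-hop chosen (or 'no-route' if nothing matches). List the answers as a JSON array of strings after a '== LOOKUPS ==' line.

Process each operation:
  + 0.0.0.0/0 (H2) depth=0
  + 244.0.0.0/8 (H3) depth=8
  + 253.170.216.0/23 (H3) depth=23
  + 197.186.133.171/32 (H0) depth=32
  ? 197.186.133.171  path d0:H2→d1:-→d2:-→d3:-→d4:-→d5:-→d6:-→d7:-→d8:-→d9:-→d10:-→d11:-→d12:-→d13:-→d14:-→d15:-→d16:-→d17:-→d18:-→d19:-→d20:-→d21:-→d22:-→d23:-→d24:-→d25:-→d26:-→d27:-→d28:-→d29:-→d30:-→d31:-→d32:H0  best=H0
  + 244.192.0.0/12 (H3) depth=12
  ? 242.245.137.195  path d0:H2→d1:-→d2:-→d3:-→d4:-→d5:-  best=H2
  ? 197.186.133.171  path d0:H2→d1:-→d2:-→d3:-→d4:-→d5:-→d6:-→d7:-→d8:-→d9:-→d10:-→d11:-→d12:-→d13:-→d14:-→d15:-→d16:-→d17:-→d18:-→d19:-→d20:-→d21:-→d22:-→d23:-→d24:-→d25:-→d26:-→d27:-→d28:-→d29:-→d30:-→d31:-→d32:H0  best=H0
  + 0.0.0.0/0 (H3) depth=0
  + 197.0.0.0/8 (H1) depth=8
  del 244.192.0.0/12 (clear depth 12)
  ? 197.186.133.171  path d0:H3→d1:-→d2:-→d3:-→d4:-→d5:-→d6:-→d7:-→d8:H1→d9:-→d10:-→d11:-→d12:-→d13:-→d14:-→d15:-→d16:-→d17:-→d18:-→d19:-→d20:-→d21:-→d22:-→d23:-→d24:-→d25:-→d26:-→d27:-→d28:-→d29:-→d30:-→d31:-→d32:H0  best=H0
  + 244.0.0.0/8 (H0) depth=8
  ? 253.170.216.10  path d0:H3→d1:-→d2:-→d3:-→d4:-→d5:-→d6:-→d7:-→d8:-→d9:-→d10:-→d11:-→d12:-→d13:-→d14:-→d15:-→d16:-→d17:-→d18:-→d19:-→d20:-→d21:-→d22:-→d23:H3  best=H3
  ? 244.0.0.89  path d0:H3→d1:-→d2:-→d3:-→d4:-→d5:-→d6:-→d7:-→d8:H0  best=H0
  + 244.203.192.0/20 (H2) depth=20
  ? 244.203.193.52  path d0:H3→d1:-→d2:-→d3:-→d4:-→d5:-→d6:-→d7:-→d8:H0→d9:-→d10:-→d11:-→d12:-→d13:-→d14:-→d15:-→d16:-→d17:-→d18:-→d19:-→d20:H2  best=H2
  + 229.126.0.0/16 (H2) depth=16
  ? 229.126.1.231  path d0:H3→d1:-→d2:-→d3:-→d4:-→d5:-→d6:-→d7:-→d8:-→d9:-→d10:-→d11:-→d12:-→d13:-→d14:-→d15:-→d16:H2  best=H2
  ? 244.0.0.1  path d0:H3→d1:-→d2:-→d3:-→d4:-→d5:-→d6:-→d7:-→d8:H0  best=H0
  + 253.170.216.192/32 (H2) depth=32
  del 244.0.0.0/8 (clear depth 8)
  ? 253.170.216.192  path d0:H3→d1:-→d2:-→d3:-→d4:-→d5:-→d6:-→d7:-→d8:-→d9:-→d10:-→d11:-→d12:-→d13:-→d14:-→d15:-→d16:-→d17:-→d18:-→d19:-→d20:-→d21:-→d22:-→d23:H3→d24:-→d25:-→d26:-→d27:-→d28:-→d29:-→d30:-→d31:-→d32:H2  best=H2
  + 128.0.0.0/1 (H2) depth=1
  + 229.126.14.48/28 (H2) depth=28
  + 229.126.0.0/20 (H2) depth=20
  + 0.0.0.0/0 (H4) depth=0
  del 128.0.0.0/1 (clear depth 1)
  ? 244.203.194.250  path d0:H4→d1:-→d2:-→d3:-→d4:-→d5:-→d6:-→d7:-→d8:-→d9:-→d10:-→d11:-→d12:-→d13:-→d14:-→d15:-→d16:-→d17:-→d18:-→d19:-→d20:H2  best=H2
  ? 244.203.192.6  path d0:H4→d1:-→d2:-→d3:-→d4:-→d5:-→d6:-→d7:-→d8:-→d9:-→d10:-→d11:-→d12:-→d13:-→d14:-→d15:-→d16:-→d17:-→d18:-→d19:-→d20:H2  best=H2
  ? 234.133.216.249  path d0:H4→d1:-→d2:-→d3:-→d4:-  best=H4
  del 244.203.192.0/20 (clear depth 20)
  ? 0.159.20.114  path d0:H4  best=H4
  ? 253.170.216.192  path d0:H4→d1:-→d2:-→d3:-→d4:-→d5:-→d6:-→d7:-→d8:-→d9:-→d10:-→d11:-→d12:-→d13:-→d14:-→d15:-→d16:-→d17:-→d18:-→d19:-→d20:-→d21:-→d22:-→d23:H3→d24:-→d25:-→d26:-→d27:-→d28:-→d29:-→d30:-→d31:-→d32:H2  best=H2
  del 253.170.216.192/32 (clear depth 32)
  ? 229.126.14.48  path d0:H4→d1:-→d2:-→d3:-→d4:-→d5:-→d6:-→d7:-→d8:-→d9:-→d10:-→d11:-→d12:-→d13:-→d14:-→d15:-→d16:H2→d17:-→d18:-→d19:-→d20:H2→d21:-→d22:-→d23:-→d24:-→d25:-→d26:-→d27:-→d28:H2  best=H2
  del 229.126.0.0/16 (clear depth 16)
  ? 253.170.216.0  path d0:H4→d1:-→d2:-→d3:-→d4:-→d5:-→d6:-→d7:-→d8:-→d9:-→d10:-→d11:-→d12:-→d13:-→d14:-→d15:-→d16:-→d17:-→d18:-→d19:-→d20:-→d21:-→d22:-→d23:H3→d24:-  best=H3

== LOOKUPS ==
["H0","H2","H0","H0","H3","H0","H2","H2","H0","H2","H2","H2","H4","H4","H2","H2","H3"]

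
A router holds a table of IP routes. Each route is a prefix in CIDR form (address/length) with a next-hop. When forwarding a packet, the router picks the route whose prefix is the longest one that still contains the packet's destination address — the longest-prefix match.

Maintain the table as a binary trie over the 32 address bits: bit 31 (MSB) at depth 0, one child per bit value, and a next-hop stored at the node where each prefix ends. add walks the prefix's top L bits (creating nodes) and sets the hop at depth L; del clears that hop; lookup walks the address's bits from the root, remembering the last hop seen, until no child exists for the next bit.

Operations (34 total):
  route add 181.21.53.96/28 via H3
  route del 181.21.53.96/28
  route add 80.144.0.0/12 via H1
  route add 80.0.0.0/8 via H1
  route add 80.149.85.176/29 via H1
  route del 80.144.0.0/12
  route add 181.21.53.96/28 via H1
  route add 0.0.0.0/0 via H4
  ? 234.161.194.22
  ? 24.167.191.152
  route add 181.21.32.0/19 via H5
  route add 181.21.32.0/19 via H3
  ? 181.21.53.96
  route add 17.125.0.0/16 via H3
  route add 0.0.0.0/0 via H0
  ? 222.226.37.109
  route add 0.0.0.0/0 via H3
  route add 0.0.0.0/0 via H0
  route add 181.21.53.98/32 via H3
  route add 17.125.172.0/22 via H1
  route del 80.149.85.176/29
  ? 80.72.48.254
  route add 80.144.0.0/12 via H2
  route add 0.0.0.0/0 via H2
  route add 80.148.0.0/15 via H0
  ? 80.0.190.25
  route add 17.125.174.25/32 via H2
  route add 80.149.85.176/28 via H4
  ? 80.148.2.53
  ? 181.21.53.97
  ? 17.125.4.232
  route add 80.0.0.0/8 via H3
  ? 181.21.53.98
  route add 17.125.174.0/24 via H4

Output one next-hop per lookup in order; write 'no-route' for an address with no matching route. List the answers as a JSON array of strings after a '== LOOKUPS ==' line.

Apply in order:
  add 181.21.53.96/28 -> H3 at depth 28
  - 181.21.53.96/28 clear@28
  add 80.144.0.0/12 -> H1 at depth 12
  add 80.0.0.0/8 -> H1 at depth 8
  add 80.149.85.176/29 -> H1 at depth 29
  - 80.144.0.0/12 clear@12
  add 181.21.53.96/28 -> H1 at depth 28
  add 0.0.0.0/0 -> H4 at depth 0
  ? 234.161.194.22  path d0:H4→d1:-  best=H4
  ? 24.167.191.152  path d0:H4→d1:-  best=H4
  add 181.21.32.0/19 -> H5 at depth 19
  add 181.21.32.0/19 -> H3 at depth 19
  ? 181.21.53.96  path d0:H4→d1:-→d2:-→d3:-→d4:-→d5:-→d6:-→d7:-→d8:-→d9:-→d10:-→d11:-→d12:-→d13:-→d14:-→d15:-→d16:-→d17:-→d18:-→d19:H3→d20:-→d21:-→d22:-→d23:-→d24:-→d25:-→d26:-→d27:-→d28:H1  best=H1
  add 17.125.0.0/16 -> H3 at depth 16
  add 0.0.0.0/0 -> H0 at depth 0
  ? 222.226.37.109  path d0:H0→d1:-  best=H0
  add 0.0.0.0/0 -> H3 at depth 0
  add 0.0.0.0/0 -> H0 at depth 0
  add 181.21.53.98/32 -> H3 at depth 32
  add 17.125.172.0/22 -> H1 at depth 22
  - 80.149.85.176/29 clear@29
  ? 80.72.48.254  path d0:H0→d1:-→d2:-→d3:-→d4:-→d5:-→d6:-→d7:-→d8:H1  best=H1
  add 80.144.0.0/12 -> H2 at depth 12
  add 0.0.0.0/0 -> H2 at depth 0
  add 80.148.0.0/15 -> H0 at depth 15
  ? 80.0.190.25  path d0:H2→d1:-→d2:-→d3:-→d4:-→d5:-→d6:-→d7:-→d8:H1  best=H1
  add 17.125.174.25/32 -> H2 at depth 32
  add 80.149.85.176/28 -> H4 at depth 28
  ? 80.148.2.53  path d0:H2→d1:-→d2:-→d3:-→d4:-→d5:-→d6:-→d7:-→d8:H1→d9:-→d10:-→d11:-→d12:H2→d13:-→d14:-→d15:H0  best=H0
  ? 181.21.53.97  path d0:H2→d1:-→d2:-→d3:-→d4:-→d5:-→d6:-→d7:-→d8:-→d9:-→d10:-→d11:-→d12:-→d13:-→d14:-→d15:-→d16:-→d17:-→d18:-→d19:H3→d20:-→d21:-→d22:-→d23:-→d24:-→d25:-→d26:-→d27:-→d28:H1→d29:-→d30:-  best=H1
  ? 17.125.4.232  path d0:H2→d1:-→d2:-→d3:-→d4:-→d5:-→d6:-→d7:-→d8:-→d9:-→d10:-→d11:-→d12:-→d13:-→d14:-→d15:-→d16:H3  best=H3
  add 80.0.0.0/8 -> H3 at depth 8
  ? 181.21.53.98  path d0:H2→d1:-→d2:-→d3:-→d4:-→d5:-→d6:-→d7:-→d8:-→d9:-→d10:-→d11:-→d12:-→d13:-→d14:-→d15:-→d16:-→d17:-→d18:-→d19:H3→d20:-→d21:-→d22:-→d23:-→d24:-→d25:-→d26:-→d27:-→d28:H1→d29:-→d30:-→d31:-→d32:H3  best=H3
  add 17.125.174.0/24 -> H4 at depth 24

== LOOKUPS ==
["H4","H4","H1","H0","H1","H1","H0","H1","H3","H3"]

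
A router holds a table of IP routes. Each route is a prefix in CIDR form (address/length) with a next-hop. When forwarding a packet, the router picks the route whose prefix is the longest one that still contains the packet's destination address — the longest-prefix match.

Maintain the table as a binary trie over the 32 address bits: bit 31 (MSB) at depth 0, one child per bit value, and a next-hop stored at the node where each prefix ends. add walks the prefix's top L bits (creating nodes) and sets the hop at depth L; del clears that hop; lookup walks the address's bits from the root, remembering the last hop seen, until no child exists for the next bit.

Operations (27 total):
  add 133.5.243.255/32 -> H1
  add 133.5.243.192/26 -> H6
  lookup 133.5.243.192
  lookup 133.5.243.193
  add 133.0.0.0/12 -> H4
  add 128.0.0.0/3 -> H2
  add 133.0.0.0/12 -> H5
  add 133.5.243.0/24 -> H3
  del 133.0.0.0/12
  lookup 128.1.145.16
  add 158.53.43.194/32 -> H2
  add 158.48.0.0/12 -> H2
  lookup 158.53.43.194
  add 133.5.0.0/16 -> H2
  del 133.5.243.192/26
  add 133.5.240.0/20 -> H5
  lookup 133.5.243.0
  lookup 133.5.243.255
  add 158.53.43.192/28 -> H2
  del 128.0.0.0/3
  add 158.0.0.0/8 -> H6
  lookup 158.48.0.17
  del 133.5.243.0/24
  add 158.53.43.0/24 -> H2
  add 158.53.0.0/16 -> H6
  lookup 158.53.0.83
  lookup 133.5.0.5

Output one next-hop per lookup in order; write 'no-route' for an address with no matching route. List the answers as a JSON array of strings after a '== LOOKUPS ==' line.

Trace:
  add 133.5.243.255/32 -> H1 at depth 32
  add 133.5.243.192/26 -> H6 at depth 26
  ? 133.5.243.192  path d0:-→d1:-→d2:-→d3:-→d4:-→d5:-→d6:-→d7:-→d8:-→d9:-→d10:-→d11:-→d12:-→d13:-→d14:-→d15:-→d16:-→d17:-→d18:-→d19:-→d20:-→d21:-→d22:-→d23:-→d24:-→d25:-→d26:H6  best=H6
  ? 133.5.243.193  path d0:-→d1:-→d2:-→d3:-→d4:-→d5:-→d6:-→d7:-→d8:-→d9:-→d10:-→d11:-→d12:-→d13:-→d14:-→d15:-→d16:-→d17:-→d18:-→d19:-→d20:-→d21:-→d22:-→d23:-→d24:-→d25:-→d26:H6  best=H6
  add 133.0.0.0/12 -> H4 at depth 12
  add 128.0.0.0/3 -> H2 at depth 3
  add 133.0.0.0/12 -> H5 at depth 12
  add 133.5.243.0/24 -> H3 at depth 24
  - 133.0.0.0/12 clear@12
  ? 128.1.145.16  path d0:-→d1:-→d2:-→d3:H2→d4:-→d5:-  best=H2
  add 158.53.43.194/32 -> H2 at depth 32
  add 158.48.0.0/12 -> H2 at depth 12
  ? 158.53.43.194  path d0:-→d1:-→d2:-→d3:H2→d4:-→d5:-→d6:-→d7:-→d8:-→d9:-→d10:-→d11:-→d12:H2→d13:-→d14:-→d15:-→d16:-→d17:-→d18:-→d19:-→d20:-→d21:-→d22:-→d23:-→d24:-→d25:-→d26:-→d27:-→d28:-→d29:-→d30:-→d31:-→d32:H2  best=H2
  add 133.5.0.0/16 -> H2 at depth 16
  - 133.5.243.192/26 clear@26
  add 133.5.240.0/20 -> H5 at depth 20
  ? 133.5.243.0  path d0:-→d1:-→d2:-→d3:H2→d4:-→d5:-→d6:-→d7:-→d8:-→d9:-→d10:-→d11:-→d12:-→d13:-→d14:-→d15:-→d16:H2→d17:-→d18:-→d19:-→d20:H5→d21:-→d22:-→d23:-→d24:H3  best=H3
  ? 133.5.243.255  path d0:-→d1:-→d2:-→d3:H2→d4:-→d5:-→d6:-→d7:-→d8:-→d9:-→d10:-→d11:-→d12:-→d13:-→d14:-→d15:-→d16:H2→d17:-→d18:-→d19:-→d20:H5→d21:-→d22:-→d23:-→d24:H3→d25:-→d26:-→d27:-→d28:-→d29:-→d30:-→d31:-→d32:H1  best=H1
  add 158.53.43.192/28 -> H2 at depth 28
  - 128.0.0.0/3 clear@3
  add 158.0.0.0/8 -> H6 at depth 8
  ? 158.48.0.17  path d0:-→d1:-→d2:-→d3:-→d4:-→d5:-→d6:-→d7:-→d8:H6→d9:-→d10:-→d11:-→d12:H2→d13:-  best=H2
  - 133.5.243.0/24 clear@24
  add 158.53.43.0/24 -> H2 at depth 24
  add 158.53.0.0/16 -> H6 at depth 16
  ? 158.53.0.83  path d0:-→d1:-→d2:-→d3:-→d4:-→d5:-→d6:-→d7:-→d8:H6→d9:-→d10:-→d11:-→d12:H2→d13:-→d14:-→d15:-→d16:H6→d17:-→d18:-  best=H6
  ? 133.5.0.5  path d0:-→d1:-→d2:-→d3:-→d4:-→d5:-→d6:-→d7:-→d8:-→d9:-→d10:-→d11:-→d12:-→d13:-→d14:-→d15:-→d16:H2  best=H2

== LOOKUPS ==
["H6","H6","H2","H2","H3","H1","H2","H6","H2"]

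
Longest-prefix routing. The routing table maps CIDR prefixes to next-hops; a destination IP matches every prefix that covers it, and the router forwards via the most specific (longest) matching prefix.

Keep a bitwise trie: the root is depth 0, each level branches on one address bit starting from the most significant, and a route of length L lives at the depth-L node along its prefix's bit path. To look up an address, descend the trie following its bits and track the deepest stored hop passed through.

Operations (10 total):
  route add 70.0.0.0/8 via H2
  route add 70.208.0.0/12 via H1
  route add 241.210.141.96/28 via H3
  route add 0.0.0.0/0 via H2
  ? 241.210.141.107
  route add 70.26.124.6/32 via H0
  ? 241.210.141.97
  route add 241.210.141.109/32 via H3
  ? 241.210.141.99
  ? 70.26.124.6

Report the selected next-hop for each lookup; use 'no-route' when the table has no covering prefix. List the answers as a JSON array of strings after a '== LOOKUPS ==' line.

Process each operation:
  add 70.0.0.0/8 -> H2 at depth 8
  add 70.208.0.0/12 -> H1 at depth 12
  add 241.210.141.96/28 -> H3 at depth 28
  add 0.0.0.0/0 -> H2 at depth 0
  ? 241.210.141.107  path d0:H2→d1:-→d2:-→d3:-→d4:-→d5:-→d6:-→d7:-→d8:-→d9:-→d10:-→d11:-→d12:-→d13:-→d14:-→d15:-→d16:-→d17:-→d18:-→d19:-→d20:-→d21:-→d22:-→d23:-→d24:-→d25:-→d26:-→d27:-→d28:H3  best=H3
  add 70.26.124.6/32 -> H0 at depth 32
  ? 241.210.141.97  path d0:H2→d1:-→d2:-→d3:-→d4:-→d5:-→d6:-→d7:-→d8:-→d9:-→d10:-→d11:-→d12:-→d13:-→d14:-→d15:-→d16:-→d17:-→d18:-→d19:-→d20:-→d21:-→d22:-→d23:-→d24:-→d25:-→d26:-→d27:-→d28:H3  best=H3
  add 241.210.141.109/32 -> H3 at depth 32
  ? 241.210.141.99  path d0:H2→d1:-→d2:-→d3:-→d4:-→d5:-→d6:-→d7:-→d8:-→d9:-→d10:-→d11:-→d12:-→d13:-→d14:-→d15:-→d16:-→d17:-→d18:-→d19:-→d20:-→d21:-→d22:-→d23:-→d24:-→d25:-→d26:-→d27:-→d28:H3  best=H3
  ? 70.26.124.6  path d0:H2→d1:-→d2:-→d3:-→d4:-→d5:-→d6:-→d7:-→d8:H2→d9:-→d10:-→d11:-→d12:-→d13:-→d14:-→d15:-→d16:-→d17:-→d18:-→d19:-→d20:-→d21:-→d22:-→d23:-→d24:-→d25:-→d26:-→d27:-→d28:-→d29:-→d30:-→d31:-→d32:H0  best=H0

== LOOKUPS ==
["H3","H3","H3","H0"]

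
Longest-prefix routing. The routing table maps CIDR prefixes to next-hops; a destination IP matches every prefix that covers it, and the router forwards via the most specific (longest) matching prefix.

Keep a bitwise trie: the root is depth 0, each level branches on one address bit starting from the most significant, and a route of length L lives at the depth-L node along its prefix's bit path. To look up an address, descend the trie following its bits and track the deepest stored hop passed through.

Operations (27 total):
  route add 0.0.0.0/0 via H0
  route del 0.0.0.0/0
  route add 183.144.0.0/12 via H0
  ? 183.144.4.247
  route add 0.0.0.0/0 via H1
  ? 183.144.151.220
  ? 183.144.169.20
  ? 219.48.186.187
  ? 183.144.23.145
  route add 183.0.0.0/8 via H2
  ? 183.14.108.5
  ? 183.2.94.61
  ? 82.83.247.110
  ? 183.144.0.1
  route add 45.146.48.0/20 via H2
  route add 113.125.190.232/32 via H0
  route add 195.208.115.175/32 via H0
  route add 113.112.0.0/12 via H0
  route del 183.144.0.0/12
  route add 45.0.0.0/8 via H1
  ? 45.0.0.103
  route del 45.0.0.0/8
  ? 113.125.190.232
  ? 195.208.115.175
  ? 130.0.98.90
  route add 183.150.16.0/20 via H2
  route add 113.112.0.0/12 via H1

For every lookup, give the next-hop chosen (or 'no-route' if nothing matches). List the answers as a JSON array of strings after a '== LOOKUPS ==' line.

Trace:
  add 0.0.0.0/0 -> H0 at depth 0
  - 0.0.0.0/0 clear@0
  add 183.144.0.0/12 -> H0 at depth 12
  ? 183.144.4.247  path d0:-→d1:-→d2:-→d3:-→d4:-→d5:-→d6:-→d7:-→d8:-→d9:-→d10:-→d11:-→d12:H0  best=H0
  add 0.0.0.0/0 -> H1 at depth 0
  ? 183.144.151.220  path d0:H1→d1:-→d2:-→d3:-→d4:-→d5:-→d6:-→d7:-→d8:-→d9:-→d10:-→d11:-→d12:H0  best=H0
  ? 183.144.169.20  path d0:H1→d1:-→d2:-→d3:-→d4:-→d5:-→d6:-→d7:-→d8:-→d9:-→d10:-→d11:-→d12:H0  best=H0
  ? 219.48.186.187  path d0:H1→d1:-  best=H1
  ? 183.144.23.145  path d0:H1→d1:-→d2:-→d3:-→d4:-→d5:-→d6:-→d7:-→d8:-→d9:-→d10:-→d11:-→d12:H0  best=H0
  add 183.0.0.0/8 -> H2 at depth 8
  ? 183.14.108.5  path d0:H1→d1:-→d2:-→d3:-→d4:-→d5:-→d6:-→d7:-→d8:H2  best=H2
  ? 183.2.94.61  path d0:H1→d1:-→d2:-→d3:-→d4:-→d5:-→d6:-→d7:-→d8:H2  best=H2
  ? 82.83.247.110  path d0:H1  best=H1
  ? 183.144.0.1  path d0:H1→d1:-→d2:-→d3:-→d4:-→d5:-→d6:-→d7:-→d8:H2→d9:-→d10:-→d11:-→d12:H0  best=H0
  add 45.146.48.0/20 -> H2 at depth 20
  add 113.125.190.232/32 -> H0 at depth 32
  add 195.208.115.175/32 -> H0 at depth 32
  add 113.112.0.0/12 -> H0 at depth 12
  - 183.144.0.0/12 clear@12
  add 45.0.0.0/8 -> H1 at depth 8
  ? 45.0.0.103  path d0:H1→d1:-→d2:-→d3:-→d4:-→d5:-→d6:-→d7:-→d8:H1  best=H1
  - 45.0.0.0/8 clear@8
  ? 113.125.190.232  path d0:H1→d1:-→d2:-→d3:-→d4:-→d5:-→d6:-→d7:-→d8:-→d9:-→d10:-→d11:-→d12:H0→d13:-→d14:-→d15:-→d16:-→d17:-→d18:-→d19:-→d20:-→d21:-→d22:-→d23:-→d24:-→d25:-→d26:-→d27:-→d28:-→d29:-→d30:-→d31:-→d32:H0  best=H0
  ? 195.208.115.175  path d0:H1→d1:-→d2:-→d3:-→d4:-→d5:-→d6:-→d7:-→d8:-→d9:-→d10:-→d11:-→d12:-→d13:-→d14:-→d15:-→d16:-→d17:-→d18:-→d19:-→d20:-→d21:-→d22:-→d23:-→d24:-→d25:-→d26:-→d27:-→d28:-→d29:-→d30:-→d31:-→d32:H0  best=H0
  ? 130.0.98.90  path d0:H1→d1:-→d2:-  best=H1
  add 183.150.16.0/20 -> H2 at depth 20
  add 113.112.0.0/12 -> H1 at depth 12

== LOOKUPS ==
["H0","H0","H0","H1","H0","H2","H2","H1","H0","H1","H0","H0","H1"]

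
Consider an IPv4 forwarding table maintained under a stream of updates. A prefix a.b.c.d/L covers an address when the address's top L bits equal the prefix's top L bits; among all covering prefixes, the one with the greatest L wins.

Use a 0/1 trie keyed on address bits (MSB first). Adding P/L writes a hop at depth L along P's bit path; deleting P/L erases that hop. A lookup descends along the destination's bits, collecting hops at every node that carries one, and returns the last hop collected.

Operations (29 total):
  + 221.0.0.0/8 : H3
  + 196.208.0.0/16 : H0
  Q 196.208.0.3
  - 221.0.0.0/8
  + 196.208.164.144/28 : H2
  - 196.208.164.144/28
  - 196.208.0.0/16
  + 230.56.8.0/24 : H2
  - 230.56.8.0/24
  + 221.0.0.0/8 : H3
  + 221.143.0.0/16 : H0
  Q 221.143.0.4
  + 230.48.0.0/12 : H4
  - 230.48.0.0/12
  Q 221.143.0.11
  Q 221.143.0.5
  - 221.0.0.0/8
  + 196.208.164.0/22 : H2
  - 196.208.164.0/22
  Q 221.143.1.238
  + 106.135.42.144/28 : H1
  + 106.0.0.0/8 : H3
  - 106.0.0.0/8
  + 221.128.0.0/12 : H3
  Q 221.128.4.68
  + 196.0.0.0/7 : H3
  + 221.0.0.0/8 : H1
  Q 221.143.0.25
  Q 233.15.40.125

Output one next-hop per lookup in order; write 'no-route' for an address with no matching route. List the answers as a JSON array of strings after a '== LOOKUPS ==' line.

Trace:
  add 221.0.0.0/8 -> H3 at depth 8
  add 196.208.0.0/16 -> H0 at depth 16
  ? 196.208.0.3  path d0:-→d1:-→d2:-→d3:-→d4:-→d5:-→d6:-→d7:-→d8:-→d9:-→d10:-→d11:-→d12:-→d13:-→d14:-→d15:-→d16:H0  best=H0
  del 221.0.0.0/8 (clear depth 8)
  add 196.208.164.144/28 -> H2 at depth 28
  del 196.208.164.144/28 (clear depth 28)
  del 196.208.0.0/16 (clear depth 16)
  add 230.56.8.0/24 -> H2 at depth 24
  del 230.56.8.0/24 (clear depth 24)
  add 221.0.0.0/8 -> H3 at depth 8
  add 221.143.0.0/16 -> H0 at depth 16
  ? 221.143.0.4  path d0:-→d1:-→d2:-→d3:-→d4:-→d5:-→d6:-→d7:-→d8:H3→d9:-→d10:-→d11:-→d12:-→d13:-→d14:-→d15:-→d16:H0  best=H0
  add 230.48.0.0/12 -> H4 at depth 12
  del 230.48.0.0/12 (clear depth 12)
  ? 221.143.0.11  path d0:-→d1:-→d2:-→d3:-→d4:-→d5:-→d6:-→d7:-→d8:H3→d9:-→d10:-→d11:-→d12:-→d13:-→d14:-→d15:-→d16:H0  best=H0
  ? 221.143.0.5  path d0:-→d1:-→d2:-→d3:-→d4:-→d5:-→d6:-→d7:-→d8:H3→d9:-→d10:-→d11:-→d12:-→d13:-→d14:-→d15:-→d16:H0  best=H0
  del 221.0.0.0/8 (clear depth 8)
  add 196.208.164.0/22 -> H2 at depth 22
  del 196.208.164.0/22 (clear depth 22)
  ? 221.143.1.238  path d0:-→d1:-→d2:-→d3:-→d4:-→d5:-→d6:-→d7:-→d8:-→d9:-→d10:-→d11:-→d12:-→d13:-→d14:-→d15:-→d16:H0  best=H0
  add 106.135.42.144/28 -> H1 at depth 28
  add 106.0.0.0/8 -> H3 at depth 8
  del 106.0.0.0/8 (clear depth 8)
  add 221.128.0.0/12 -> H3 at depth 12
  ? 221.128.4.68  path d0:-→d1:-→d2:-→d3:-→d4:-→d5:-→d6:-→d7:-→d8:-→d9:-→d10:-→d11:-→d12:H3  best=H3
  add 196.0.0.0/7 -> H3 at depth 7
  add 221.0.0.0/8 -> H1 at depth 8
  ? 221.143.0.25  path d0:-→d1:-→d2:-→d3:-→d4:-→d5:-→d6:-→d7:-→d8:H1→d9:-→d10:-→d11:-→d12:H3→d13:-→d14:-→d15:-→d16:H0  best=H0
  ? 233.15.40.125  path d0:-→d1:-→d2:-→d3:-→d4:-  best=no-route

== LOOKUPS ==
["H0","H0","H0","H0","H0","H3","H0","no-route"]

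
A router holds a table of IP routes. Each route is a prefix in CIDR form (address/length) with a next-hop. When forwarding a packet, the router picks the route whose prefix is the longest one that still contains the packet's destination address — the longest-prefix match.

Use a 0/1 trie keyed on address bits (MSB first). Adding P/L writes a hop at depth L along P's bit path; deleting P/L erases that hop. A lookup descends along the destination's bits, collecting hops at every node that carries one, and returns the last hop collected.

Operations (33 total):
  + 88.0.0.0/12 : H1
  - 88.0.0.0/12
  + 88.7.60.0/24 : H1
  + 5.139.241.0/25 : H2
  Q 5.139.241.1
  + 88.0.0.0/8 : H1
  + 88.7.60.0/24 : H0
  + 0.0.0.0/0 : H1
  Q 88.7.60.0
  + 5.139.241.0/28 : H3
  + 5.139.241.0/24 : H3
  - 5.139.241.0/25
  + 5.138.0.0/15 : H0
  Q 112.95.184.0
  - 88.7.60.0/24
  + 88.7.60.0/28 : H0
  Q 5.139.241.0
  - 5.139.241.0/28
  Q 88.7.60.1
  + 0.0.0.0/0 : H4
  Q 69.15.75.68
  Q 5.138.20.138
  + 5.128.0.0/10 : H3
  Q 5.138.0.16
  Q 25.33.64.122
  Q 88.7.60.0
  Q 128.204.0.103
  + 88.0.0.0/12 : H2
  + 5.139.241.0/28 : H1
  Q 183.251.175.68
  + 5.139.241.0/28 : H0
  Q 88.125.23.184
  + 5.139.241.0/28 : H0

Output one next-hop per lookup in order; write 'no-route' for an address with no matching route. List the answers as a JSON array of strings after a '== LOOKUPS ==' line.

Trace:
  add 88.0.0.0/12 -> H1 at depth 12
  del 88.0.0.0/12 (clear depth 12)
  add 88.7.60.0/24 -> H1 at depth 24
  add 5.139.241.0/25 -> H2 at depth 25
  lookup 5.139.241.1: bits 0000010110001011111100010 walk d0:-→d1:-→d2:-→d3:-→d4:-→d5:-→d6:-→d7:-→d8:-→d9:-→d10:-→d11:-→d12:-→d13:-→d14:-→d15:-→d16:-→d17:-→d18:-→d19:-→d20:-→d21:-→d22:-→d23:-→d24:-→d25:H2 -> H2
  add 88.0.0.0/8 -> H1 at depth 8
  add 88.7.60.0/24 -> H0 at depth 24
  add 0.0.0.0/0 -> H1 at depth 0
  lookup 88.7.60.0: bits 010110000000011100111100 walk d0:H1→d1:-→d2:-→d3:-→d4:-→d5:-→d6:-→d7:-→d8:H1→d9:-→d10:-→d11:-→d12:-→d13:-→d14:-→d15:-→d16:-→d17:-→d18:-→d19:-→d20:-→d21:-→d22:-→d23:-→d24:H0 -> H0
  add 5.139.241.0/28 -> H3 at depth 28
  add 5.139.241.0/24 -> H3 at depth 24
  del 5.139.241.0/25 (clear depth 25)
  add 5.138.0.0/15 -> H0 at depth 15
  lookup 112.95.184.0: bits 01 walk d0:H1→d1:-→d2:- -> H1
  del 88.7.60.0/24 (clear depth 24)
  add 88.7.60.0/28 -> H0 at depth 28
  lookup 5.139.241.0: bits 0000010110001011111100010000 walk d0:H1→d1:-→d2:-→d3:-→d4:-→d5:-→d6:-→d7:-→d8:-→d9:-→d10:-→d11:-→d12:-→d13:-→d14:-→d15:H0→d16:-→d17:-→d18:-→d19:-→d20:-→d21:-→d22:-→d23:-→d24:H3→d25:-→d26:-→d27:-→d28:H3 -> H3
  del 5.139.241.0/28 (clear depth 28)
  lookup 88.7.60.1: bits 0101100000000111001111000000 walk d0:H1→d1:-→d2:-→d3:-→d4:-→d5:-→d6:-→d7:-→d8:H1→d9:-→d10:-→d11:-→d12:-→d13:-→d14:-→d15:-→d16:-→d17:-→d18:-→d19:-→d20:-→d21:-→d22:-→d23:-→d24:-→d25:-→d26:-→d27:-→d28:H0 -> H0
  add 0.0.0.0/0 -> H4 at depth 0
  lookup 69.15.75.68: bits 010 walk d0:H4→d1:-→d2:-→d3:- -> H4
  lookup 5.138.20.138: bits 000001011000101 walk d0:H4→d1:-→d2:-→d3:-→d4:-→d5:-→d6:-→d7:-→d8:-→d9:-→d10:-→d11:-→d12:-→d13:-→d14:-→d15:H0 -> H0
  add 5.128.0.0/10 -> H3 at depth 10
  lookup 5.138.0.16: bits 000001011000101 walk d0:H4→d1:-→d2:-→d3:-→d4:-→d5:-→d6:-→d7:-→d8:-→d9:-→d10:H3→d11:-→d12:-→d13:-→d14:-→d15:H0 -> H0
  lookup 25.33.64.122: bits 000 walk d0:H4→d1:-→d2:-→d3:- -> H4
  lookup 88.7.60.0: bits 0101100000000111001111000000 walk d0:H4→d1:-→d2:-→d3:-→d4:-→d5:-→d6:-→d7:-→d8:H1→d9:-→d10:-→d11:-→d12:-→d13:-→d14:-→d15:-→d16:-→d17:-→d18:-→d19:-→d20:-→d21:-→d22:-→d23:-→d24:-→d25:-→d26:-→d27:-→d28:H0 -> H0
  lookup 128.204.0.103: bits ε walk d0:H4 -> H4
  add 88.0.0.0/12 -> H2 at depth 12
  add 5.139.241.0/28 -> H1 at depth 28
  lookup 183.251.175.68: bits ε walk d0:H4 -> H4
  add 5.139.241.0/28 -> H0 at depth 28
  lookup 88.125.23.184: bits 010110000 walk d0:H4→d1:-→d2:-→d3:-→d4:-→d5:-→d6:-→d7:-→d8:H1→d9:- -> H1
  add 5.139.241.0/28 -> H0 at depth 28

== LOOKUPS ==
["H2","H0","H1","H3","H0","H4","H0","H0","H4","H0","H4","H4","H1"]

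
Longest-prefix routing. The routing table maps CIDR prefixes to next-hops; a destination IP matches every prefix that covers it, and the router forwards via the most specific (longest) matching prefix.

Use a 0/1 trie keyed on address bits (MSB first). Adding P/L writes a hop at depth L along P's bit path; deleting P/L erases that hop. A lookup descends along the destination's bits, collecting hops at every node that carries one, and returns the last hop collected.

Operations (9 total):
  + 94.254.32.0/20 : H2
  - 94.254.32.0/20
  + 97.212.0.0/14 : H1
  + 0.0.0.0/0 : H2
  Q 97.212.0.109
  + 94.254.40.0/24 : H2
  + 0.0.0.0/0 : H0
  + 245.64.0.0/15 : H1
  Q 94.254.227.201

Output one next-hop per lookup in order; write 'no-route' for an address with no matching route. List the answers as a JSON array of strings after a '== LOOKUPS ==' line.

Trace:
  + 94.254.32.0/20 (H2) depth=20
  - 94.254.32.0/20 clear@20
  + 97.212.0.0/14 (H1) depth=14
  + 0.0.0.0/0 (H2) depth=0
  lookup 97.212.0.109: bits 01100001110101 walk d0:H2→d1:-→d2:-→d3:-→d4:-→d5:-→d6:-→d7:-→d8:-→d9:-→d10:-→d11:-→d12:-→d13:-→d14:H1 -> H1
  + 94.254.40.0/24 (H2) depth=24
  + 0.0.0.0/0 (H0) depth=0
  + 245.64.0.0/15 (H1) depth=15
  lookup 94.254.227.201: bits 0101111011111110 walk d0:H0→d1:-→d2:-→d3:-→d4:-→d5:-→d6:-→d7:-→d8:-→d9:-→d10:-→d11:-→d12:-→d13:-→d14:-→d15:-→d16:- -> H0

== LOOKUPS ==
["H1","H0"]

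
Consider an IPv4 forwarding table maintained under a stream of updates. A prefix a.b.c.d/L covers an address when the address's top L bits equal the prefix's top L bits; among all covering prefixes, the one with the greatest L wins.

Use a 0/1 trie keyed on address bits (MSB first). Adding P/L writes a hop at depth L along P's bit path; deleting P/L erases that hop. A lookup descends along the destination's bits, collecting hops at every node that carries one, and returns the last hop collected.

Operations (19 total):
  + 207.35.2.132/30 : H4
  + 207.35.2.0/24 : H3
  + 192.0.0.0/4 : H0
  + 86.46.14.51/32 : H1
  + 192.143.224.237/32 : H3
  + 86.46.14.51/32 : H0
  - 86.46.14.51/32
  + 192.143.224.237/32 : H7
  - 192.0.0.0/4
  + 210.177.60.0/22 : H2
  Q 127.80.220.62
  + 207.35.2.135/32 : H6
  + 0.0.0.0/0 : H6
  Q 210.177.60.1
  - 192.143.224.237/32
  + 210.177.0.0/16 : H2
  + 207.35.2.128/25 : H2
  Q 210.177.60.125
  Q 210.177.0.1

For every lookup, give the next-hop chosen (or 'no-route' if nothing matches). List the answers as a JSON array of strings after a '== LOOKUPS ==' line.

Trace:
  + 207.35.2.132/30 (H4) depth=30
  + 207.35.2.0/24 (H3) depth=24
  + 192.0.0.0/4 (H0) depth=4
  + 86.46.14.51/32 (H1) depth=32
  + 192.143.224.237/32 (H3) depth=32
  + 86.46.14.51/32 (H0) depth=32
  del 86.46.14.51/32 (clear depth 32)
  + 192.143.224.237/32 (H7) depth=32
  del 192.0.0.0/4 (clear depth 4)
  + 210.177.60.0/22 (H2) depth=22
  lookup 127.80.220.62: bits 01 walk d0:-→d1:-→d2:- -> no-route
  + 207.35.2.135/32 (H6) depth=32
  + 0.0.0.0/0 (H6) depth=0
  lookup 210.177.60.1: bits 1101001010110001001111 walk d0:H6→d1:-→d2:-→d3:-→d4:-→d5:-→d6:-→d7:-→d8:-→d9:-→d10:-→d11:-→d12:-→d13:-→d14:-→d15:-→d16:-→d17:-→d18:-→d19:-→d20:-→d21:-→d22:H2 -> H2
  del 192.143.224.237/32 (clear depth 32)
  + 210.177.0.0/16 (H2) depth=16
  + 207.35.2.128/25 (H2) depth=25
  lookup 210.177.60.125: bits 1101001010110001001111 walk d0:H6→d1:-→d2:-→d3:-→d4:-→d5:-→d6:-→d7:-→d8:-→d9:-→d10:-→d11:-→d12:-→d13:-→d14:-→d15:-→d16:H2→d17:-→d18:-→d19:-→d20:-→d21:-→d22:H2 -> H2
  lookup 210.177.0.1: bits 110100101011000100 walk d0:H6→d1:-→d2:-→d3:-→d4:-→d5:-→d6:-→d7:-→d8:-→d9:-→d10:-→d11:-→d12:-→d13:-→d14:-→d15:-→d16:H2→d17:-→d18:- -> H2

== LOOKUPS ==
["no-route","H2","H2","H2"]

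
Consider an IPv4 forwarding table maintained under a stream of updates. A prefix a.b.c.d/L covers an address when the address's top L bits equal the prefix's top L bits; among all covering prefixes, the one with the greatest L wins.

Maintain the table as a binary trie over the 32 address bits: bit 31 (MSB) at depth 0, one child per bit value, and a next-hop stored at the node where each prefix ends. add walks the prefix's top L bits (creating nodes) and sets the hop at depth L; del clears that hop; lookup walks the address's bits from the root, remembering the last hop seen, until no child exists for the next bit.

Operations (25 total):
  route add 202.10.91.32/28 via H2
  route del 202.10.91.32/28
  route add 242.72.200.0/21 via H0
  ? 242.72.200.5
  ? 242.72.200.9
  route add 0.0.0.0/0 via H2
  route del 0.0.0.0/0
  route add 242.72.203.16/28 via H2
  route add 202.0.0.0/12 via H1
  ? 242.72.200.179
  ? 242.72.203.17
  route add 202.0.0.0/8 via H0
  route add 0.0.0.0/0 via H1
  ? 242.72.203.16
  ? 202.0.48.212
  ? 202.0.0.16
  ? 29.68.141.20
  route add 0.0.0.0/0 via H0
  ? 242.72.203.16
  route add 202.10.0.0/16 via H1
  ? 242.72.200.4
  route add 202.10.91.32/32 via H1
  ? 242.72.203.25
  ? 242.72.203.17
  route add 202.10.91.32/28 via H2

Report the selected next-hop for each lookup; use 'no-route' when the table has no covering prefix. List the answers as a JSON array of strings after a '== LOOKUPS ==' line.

Trace:
  add 202.10.91.32/28 -> H2 at depth 28
  del 202.10.91.32/28 (clear depth 28)
  add 242.72.200.0/21 -> H0 at depth 21
  Q 242.72.200.5: descend 111100100100100011001 ; hops seen [H0] ; pick H0
  Q 242.72.200.9: descend 111100100100100011001 ; hops seen [H0] ; pick H0
  add 0.0.0.0/0 -> H2 at depth 0
  del 0.0.0.0/0 (clear depth 0)
  add 242.72.203.16/28 -> H2 at depth 28
  add 202.0.0.0/12 -> H1 at depth 12
  Q 242.72.200.179: descend 1111001001001000110010 ; hops seen [H0] ; pick H0
  Q 242.72.203.17: descend 1111001001001000110010110001 ; hops seen [H0,H2] ; pick H2
  add 202.0.0.0/8 -> H0 at depth 8
  add 0.0.0.0/0 -> H1 at depth 0
  Q 242.72.203.16: descend 1111001001001000110010110001 ; hops seen [H1,H0,H2] ; pick H2
  Q 202.0.48.212: descend 110010100000 ; hops seen [H1,H0,H1] ; pick H1
  Q 202.0.0.16: descend 110010100000 ; hops seen [H1,H0,H1] ; pick H1
  Q 29.68.141.20: descend ε ; hops seen [H1] ; pick H1
  add 0.0.0.0/0 -> H0 at depth 0
  Q 242.72.203.16: descend 1111001001001000110010110001 ; hops seen [H0,H0,H2] ; pick H2
  add 202.10.0.0/16 -> H1 at depth 16
  Q 242.72.200.4: descend 1111001001001000110010 ; hops seen [H0,H0] ; pick H0
  add 202.10.91.32/32 -> H1 at depth 32
  Q 242.72.203.25: descend 1111001001001000110010110001 ; hops seen [H0,H0,H2] ; pick H2
  Q 242.72.203.17: descend 1111001001001000110010110001 ; hops seen [H0,H0,H2] ; pick H2
  add 202.10.91.32/28 -> H2 at depth 28

== LOOKUPS ==
["H0","H0","H0","H2","H2","H1","H1","H1","H2","H0","H2","H2"]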